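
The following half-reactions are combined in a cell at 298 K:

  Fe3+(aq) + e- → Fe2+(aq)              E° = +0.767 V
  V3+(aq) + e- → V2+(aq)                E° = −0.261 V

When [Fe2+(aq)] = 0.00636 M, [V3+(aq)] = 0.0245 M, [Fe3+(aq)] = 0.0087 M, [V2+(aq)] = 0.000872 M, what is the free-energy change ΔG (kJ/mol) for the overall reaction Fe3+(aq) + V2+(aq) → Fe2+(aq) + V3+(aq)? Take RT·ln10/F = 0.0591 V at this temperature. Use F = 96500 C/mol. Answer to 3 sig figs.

With Fe³⁺/Fe²⁺ reduced at the cathode, E°cell = +0.767 − (−0.261) = +1.028 V and n = 1.
The reaction quotient is ([Fe2+(aq)]·[V3+(aq)]) / ([Fe3+(aq)]·[V2+(aq)]) = 20.5; by Nernst, E = +1.028 − (0.0591/1)(1.313) = +0.9504 V.
ΔG = −nFE = −(1)(96500)(+0.9504) J/mol = −91.7 kJ/mol.

−91.7 kJ/mol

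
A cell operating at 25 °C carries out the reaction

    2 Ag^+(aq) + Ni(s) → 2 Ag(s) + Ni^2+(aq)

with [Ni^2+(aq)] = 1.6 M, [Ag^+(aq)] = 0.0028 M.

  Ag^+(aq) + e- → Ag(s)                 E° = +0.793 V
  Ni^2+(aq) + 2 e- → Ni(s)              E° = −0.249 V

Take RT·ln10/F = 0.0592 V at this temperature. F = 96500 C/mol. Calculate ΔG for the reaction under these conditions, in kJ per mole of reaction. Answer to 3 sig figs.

−171 kJ/mol

The standard cell potential is +0.793 − (−0.249) = +1.042 V, with n = 2 electrons in the balanced equation.
Q = [Ni^2+(aq)] / [Ag^+(aq)]^2 = 2.04×10^5, so log Q = 5.310 and E = +1.042 − (0.0592/2)(5.310) = +0.8848 V.
ΔG = −nFE = −(2)(96500)(+0.8848) J/mol = −171 kJ/mol.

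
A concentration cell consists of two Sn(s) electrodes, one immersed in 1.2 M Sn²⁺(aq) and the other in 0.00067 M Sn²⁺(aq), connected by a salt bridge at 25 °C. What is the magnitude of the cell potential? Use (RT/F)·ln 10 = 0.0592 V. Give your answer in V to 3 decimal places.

For a concentration cell E°cell = 0, since both electrodes use the same couple.
The compartment with the higher Sn²⁺(aq) concentration (1.2 M) acts as the cathode; ions are reduced there and produced at the dilute (0.00067 M) anode.
With n = 2, Ecell = −(0.0592/2)·log([dilute]/[conc]) = −(0.0592/2)·log(0.00067/1.2) = +0.096 V.

0.096 V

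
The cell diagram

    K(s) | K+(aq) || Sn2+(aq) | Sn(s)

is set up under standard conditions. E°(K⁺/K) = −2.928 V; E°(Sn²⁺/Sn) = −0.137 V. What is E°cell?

+2.791 V

By convention the left-hand electrode in cell notation is the anode (oxidation) and the right-hand electrode is the cathode (reduction).
E°cell = E°(right) − E°(left) = −0.137 − (−2.928) = +2.791 V.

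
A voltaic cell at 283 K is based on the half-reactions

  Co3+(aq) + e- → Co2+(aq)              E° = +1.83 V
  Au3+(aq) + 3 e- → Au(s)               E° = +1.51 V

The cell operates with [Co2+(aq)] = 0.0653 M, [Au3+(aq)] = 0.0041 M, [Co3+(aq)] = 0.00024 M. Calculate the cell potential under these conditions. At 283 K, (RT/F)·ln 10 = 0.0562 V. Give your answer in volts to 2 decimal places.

Since E°(Co³⁺/Co²⁺) > E°(Au³⁺/Au), Co³⁺/Co²⁺ serves as the cathode.
E°cell = +1.83 − (+1.51) = +0.32 V, with n = 3 electrons transferred.
Balancing gives 3 Co3+(aq) + Au(s) → 3 Co2+(aq) + Au3+(aq); hence Q = ([Co2+(aq)]^3·[Au3+(aq)]) / [Co3+(aq)]^3 = 8.26×10^4 (log Q = 4.917).
Applying E = E° − (RT ln10/nF)·log Q gives +0.32 − (0.0562/3)(4.917) = +0.23 V.

+0.23 V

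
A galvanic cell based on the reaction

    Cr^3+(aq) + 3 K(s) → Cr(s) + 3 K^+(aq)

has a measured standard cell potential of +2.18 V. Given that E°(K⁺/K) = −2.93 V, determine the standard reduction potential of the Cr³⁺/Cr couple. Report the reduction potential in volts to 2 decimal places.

−0.75 V

In the reaction as written the Cr³⁺/Cr couple is reduced (cathode) and K⁺/K is oxidized (anode), so E°cell = E°(Cr³⁺/Cr) − E°(K⁺/K).
E°(Cr³⁺/Cr) = E°cell + E°(anode) = +2.18 + (−2.93) = −0.75 V.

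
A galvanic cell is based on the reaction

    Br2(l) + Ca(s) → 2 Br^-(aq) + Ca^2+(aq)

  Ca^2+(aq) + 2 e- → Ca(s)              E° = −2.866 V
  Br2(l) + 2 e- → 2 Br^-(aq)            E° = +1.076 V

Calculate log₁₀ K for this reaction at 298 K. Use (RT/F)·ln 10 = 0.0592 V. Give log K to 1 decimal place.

log K = 133.2

The Br₂/Br⁻ couple is reduced (cathode); E°cell = +1.076 − (−2.866) = +3.942 V with n = 2.
At equilibrium E = 0, so log K = nE°cell / 0.0592 = (2)(+3.942) / 0.0592 = 133.2.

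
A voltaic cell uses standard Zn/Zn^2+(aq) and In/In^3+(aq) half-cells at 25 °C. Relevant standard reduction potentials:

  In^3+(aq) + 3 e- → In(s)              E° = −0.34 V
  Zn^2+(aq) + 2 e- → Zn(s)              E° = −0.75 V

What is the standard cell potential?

+0.41 V

The In³⁺/In couple has the higher E°, so In ion is reduced (cathode) and Zn is oxidized (anode).
E°cell = E°(cathode) − E°(anode) = −0.34 − (−0.75) = +0.41 V.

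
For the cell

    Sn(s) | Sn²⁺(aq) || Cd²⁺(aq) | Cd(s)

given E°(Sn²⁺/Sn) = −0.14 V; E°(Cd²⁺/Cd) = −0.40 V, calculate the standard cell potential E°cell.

−0.26 V

By convention the left-hand electrode in cell notation is the anode (oxidation) and the right-hand electrode is the cathode (reduction).
E°cell = E°(right) − E°(left) = −0.40 − (−0.14) = −0.26 V.
The negative sign shows that, as written, the cell would require an external voltage to drive the reaction.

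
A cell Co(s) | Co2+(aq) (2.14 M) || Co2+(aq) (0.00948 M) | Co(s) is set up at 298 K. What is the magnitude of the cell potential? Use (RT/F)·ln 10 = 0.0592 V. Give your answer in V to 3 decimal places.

For a concentration cell E°cell = 0, since both electrodes use the same couple.
The compartment with the higher Co2+(aq) concentration (2.14 M) acts as the cathode; ions are reduced there and produced at the dilute (0.00948 M) anode.
With n = 2, Ecell = −(0.0592/2)·log([dilute]/[conc]) = −(0.0592/2)·log(0.00948/2.14) = +0.070 V.

0.070 V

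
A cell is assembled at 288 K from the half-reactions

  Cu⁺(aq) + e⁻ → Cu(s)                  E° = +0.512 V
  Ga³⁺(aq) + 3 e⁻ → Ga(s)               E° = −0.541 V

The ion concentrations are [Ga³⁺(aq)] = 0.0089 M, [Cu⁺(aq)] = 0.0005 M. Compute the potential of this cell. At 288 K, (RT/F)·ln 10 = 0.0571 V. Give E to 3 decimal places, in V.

Cu⁺/Cu is reduced (cathode, E° = +0.512 V) and Ga³⁺/Ga is oxidized (anode).
E°cell = E°cat − E°an = +0.512 − (−0.541) = +1.053 V; n = 3.
For the overall reaction 3 Cu⁺(aq) + Ga(s) → 3 Cu(s) + Ga³⁺(aq), Q = [Ga³⁺(aq)] / [Cu⁺(aq)]^3 = 7.12×10^7, giving log Q = 7.852.
By the Nernst equation, E = +1.053 − (0.0571/3)·(7.852) = +0.904 V.

+0.904 V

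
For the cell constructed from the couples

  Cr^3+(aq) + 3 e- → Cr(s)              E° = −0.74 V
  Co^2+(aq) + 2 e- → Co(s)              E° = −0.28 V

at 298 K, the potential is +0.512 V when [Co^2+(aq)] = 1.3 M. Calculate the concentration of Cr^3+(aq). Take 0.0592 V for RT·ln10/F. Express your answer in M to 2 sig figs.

With Co²⁺/Co at the cathode and Cr³⁺/Cr at the anode, E°cell = −0.28 − (−0.74) = +0.46 V (n = 6).
From the Nernst equation, log Q = n(E° − E)/0.0592 = 6·(+0.46 − (+0.512))/0.0592 = −5.270.
Balancing electrons gives 3 Co^2+(aq) + 2 Cr(s) → 3 Co(s) + 2 Cr^3+(aq); thus Q = [Cr^3+(aq)]^2 / [Co^2+(aq)]^3.
Substituting the known concentrations and solving, log [Cr^3+(aq)] = −2.464 and [Cr^3+(aq)] = 0.0034 M.

0.0034 M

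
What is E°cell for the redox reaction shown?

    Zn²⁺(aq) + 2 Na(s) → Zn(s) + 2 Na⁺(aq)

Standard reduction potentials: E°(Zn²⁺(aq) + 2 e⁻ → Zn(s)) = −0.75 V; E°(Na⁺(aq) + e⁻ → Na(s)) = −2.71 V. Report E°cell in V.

+1.96 V

In the reaction as written, Zn²⁺(aq) is reduced (cathode) and Na⁺(aq) is produced by oxidation at the anode.
E°cell = E°(cathode) − E°(anode) = −0.75 − (−2.71) = +1.96 V.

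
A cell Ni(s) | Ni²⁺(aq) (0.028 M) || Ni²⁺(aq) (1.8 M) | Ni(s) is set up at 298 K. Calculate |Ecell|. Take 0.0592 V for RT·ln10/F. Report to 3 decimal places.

For a concentration cell E°cell = 0, since both electrodes use the same couple.
The compartment with the higher Ni²⁺(aq) concentration (1.8 M) acts as the cathode; ions are reduced there and produced at the dilute (0.028 M) anode.
With n = 2, Ecell = −(0.0592/2)·log([dilute]/[conc]) = −(0.0592/2)·log(0.028/1.8) = +0.054 V.

0.054 V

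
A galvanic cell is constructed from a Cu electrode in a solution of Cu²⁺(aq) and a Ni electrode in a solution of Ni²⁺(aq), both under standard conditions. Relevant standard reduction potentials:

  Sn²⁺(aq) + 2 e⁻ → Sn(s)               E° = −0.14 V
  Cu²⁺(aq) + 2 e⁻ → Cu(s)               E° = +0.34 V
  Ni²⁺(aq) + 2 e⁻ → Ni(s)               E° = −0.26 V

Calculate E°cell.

The Cu²⁺/Cu couple has the higher E°, so Cu ion is reduced (cathode) and Ni is oxidized (anode).
E°cell = E°(cathode) − E°(anode) = +0.34 − (−0.26) = +0.60 V.

+0.60 V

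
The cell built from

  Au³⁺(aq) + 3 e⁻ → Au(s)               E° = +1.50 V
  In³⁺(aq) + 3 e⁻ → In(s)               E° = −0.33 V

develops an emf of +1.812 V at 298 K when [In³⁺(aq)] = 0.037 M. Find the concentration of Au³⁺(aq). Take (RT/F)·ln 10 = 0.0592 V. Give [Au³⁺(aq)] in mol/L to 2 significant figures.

The Au³⁺/Au couple has the larger reduction potential, so it is the cathode: E°cell = +1.50 − (−0.33) = +1.83 V and n = 3.
From the Nernst equation, log Q = n(E° − E)/0.0592 = 3·(+1.83 − (+1.812))/0.0592 = 0.912.
For Au³⁺(aq) + In(s) → Au(s) + In³⁺(aq), the reaction quotient is Q = [In³⁺(aq)] / [Au³⁺(aq)].
Substituting the known concentrations and solving, log [Au³⁺(aq)] = −2.344 and [Au³⁺(aq)] = 0.0045 M.

0.0045 M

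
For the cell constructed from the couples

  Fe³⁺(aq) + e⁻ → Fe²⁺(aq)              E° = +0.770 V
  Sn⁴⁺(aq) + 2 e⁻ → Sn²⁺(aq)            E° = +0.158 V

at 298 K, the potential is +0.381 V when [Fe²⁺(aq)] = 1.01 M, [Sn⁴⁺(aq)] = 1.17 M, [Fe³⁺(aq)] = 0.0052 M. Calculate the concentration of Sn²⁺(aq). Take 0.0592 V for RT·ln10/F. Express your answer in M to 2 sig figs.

0.00069 M

With Fe³⁺/Fe²⁺ at the cathode and Sn⁴⁺/Sn²⁺ at the anode, E°cell = +0.770 − (+0.158) = +0.612 V (n = 2).
From the Nernst equation, log Q = n(E° − E)/0.0592 = 2·(+0.612 − (+0.381))/0.0592 = 7.804.
The balanced reaction is 2 Fe³⁺(aq) + Sn²⁺(aq) → 2 Fe²⁺(aq) + Sn⁴⁺(aq), so Q = ([Fe²⁺(aq)]^2·[Sn⁴⁺(aq)]) / ([Fe³⁺(aq)]^2·[Sn²⁺(aq)]).
Substituting the known concentrations and solving, log [Sn²⁺(aq)] = −3.159 and [Sn²⁺(aq)] = 0.00069 M.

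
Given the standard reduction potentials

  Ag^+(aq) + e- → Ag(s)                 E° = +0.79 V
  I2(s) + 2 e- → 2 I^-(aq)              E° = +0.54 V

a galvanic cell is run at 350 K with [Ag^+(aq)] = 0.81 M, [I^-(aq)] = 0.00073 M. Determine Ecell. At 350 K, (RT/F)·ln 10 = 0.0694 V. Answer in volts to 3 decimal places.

+0.026 V

The Ag⁺/Ag couple has the more positive E°, so it is the cathode; I₂/I⁻ is the anode.
E°cell = E°cat − E°an = +0.79 − (+0.54) = +0.25 V; n = 2.
For the overall reaction 2 Ag^+(aq) + 2 I^-(aq) → 2 Ag(s) + I2(s), Q = 1 / ([Ag^+(aq)]^2·[I^-(aq)]^2) = 2.86×10^6, giving log Q = 6.456.
By the Nernst equation, E = +0.25 − (0.0694/2)·(6.456) = +0.026 V.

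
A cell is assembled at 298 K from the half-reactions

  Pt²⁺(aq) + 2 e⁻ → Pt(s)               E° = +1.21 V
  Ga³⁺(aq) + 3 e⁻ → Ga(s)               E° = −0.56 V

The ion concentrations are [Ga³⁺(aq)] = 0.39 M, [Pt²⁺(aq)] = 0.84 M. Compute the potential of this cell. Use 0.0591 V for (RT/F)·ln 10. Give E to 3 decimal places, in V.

The Pt²⁺/Pt couple has the more positive E°, so it is the cathode; Ga³⁺/Ga is the anode.
The standard potential is +1.21 − (−0.56) = +1.77 V and the balanced reaction transfers n = 6 electrons.
For the overall reaction 3 Pt²⁺(aq) + 2 Ga(s) → 3 Pt(s) + 2 Ga³⁺(aq), Q = [Ga³⁺(aq)]^2 / [Pt²⁺(aq)]^3 = 0.257, giving log Q = −0.591.
By the Nernst equation, E = +1.77 − (0.0591/6)·(−0.591) = +1.776 V.

+1.776 V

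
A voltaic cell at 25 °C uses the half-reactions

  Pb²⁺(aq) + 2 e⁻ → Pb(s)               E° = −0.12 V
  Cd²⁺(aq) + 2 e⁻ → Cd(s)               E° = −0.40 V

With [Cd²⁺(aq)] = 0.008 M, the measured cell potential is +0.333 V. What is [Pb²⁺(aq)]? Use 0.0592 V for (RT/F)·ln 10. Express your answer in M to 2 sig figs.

With Pb²⁺/Pb at the cathode and Cd²⁺/Cd at the anode, E°cell = −0.12 − (−0.40) = +0.28 V (n = 2).
Since E = E° − (0.0592/n)·log Q, log Q = n(E° − E)/0.0592 = −1.791.
The balanced reaction is Pb²⁺(aq) + Cd(s) → Pb(s) + Cd²⁺(aq), so Q = [Cd²⁺(aq)] / [Pb²⁺(aq)].
Isolating [Pb²⁺(aq)] in Q = 10^{−1.791} yields log [Pb²⁺(aq)] = −0.306, i.e. 0.49 M.

0.49 M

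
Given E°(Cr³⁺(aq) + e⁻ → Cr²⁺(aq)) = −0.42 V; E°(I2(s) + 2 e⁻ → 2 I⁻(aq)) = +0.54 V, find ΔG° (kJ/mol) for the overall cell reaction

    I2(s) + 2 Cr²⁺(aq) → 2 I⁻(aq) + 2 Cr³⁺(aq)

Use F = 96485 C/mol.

In the reaction as written I2(s) is reduced, so the I₂/I⁻ couple is the cathode and Cr³⁺/Cr²⁺ is the anode.
E°cell = +0.54 − (−0.42) = +0.96 V; balancing electrons gives n = 2.
ΔG° = −nFE°cell = −(2)(96485)(+0.96) J/mol = −185 kJ/mol.

−185 kJ/mol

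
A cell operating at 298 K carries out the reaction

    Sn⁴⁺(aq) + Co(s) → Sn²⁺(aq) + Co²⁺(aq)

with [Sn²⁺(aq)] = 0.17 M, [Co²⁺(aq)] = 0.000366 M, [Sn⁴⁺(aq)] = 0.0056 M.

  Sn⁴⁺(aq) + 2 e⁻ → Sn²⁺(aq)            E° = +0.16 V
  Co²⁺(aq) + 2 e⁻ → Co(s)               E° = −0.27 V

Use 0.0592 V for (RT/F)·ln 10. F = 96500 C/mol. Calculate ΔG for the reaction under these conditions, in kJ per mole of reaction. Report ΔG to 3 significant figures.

With Sn⁴⁺/Sn²⁺ reduced at the cathode, E°cell = +0.16 − (−0.27) = +0.43 V and n = 2.
Here Q = ([Sn²⁺(aq)]·[Co²⁺(aq)]) / [Sn⁴⁺(aq)] = 0.0111 (log Q = −1.954), giving E = +0.43 − (0.0592/2)·(−1.954) = +0.4878 V.
Finally ΔG = −nFE = −(2)(96500 C/mol)(+0.4878 V) = −94.1 kJ/mol.

−94.1 kJ/mol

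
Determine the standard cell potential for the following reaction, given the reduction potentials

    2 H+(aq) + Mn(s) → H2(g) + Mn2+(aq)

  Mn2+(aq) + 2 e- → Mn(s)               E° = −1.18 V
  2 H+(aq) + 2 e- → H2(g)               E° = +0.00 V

+1.18 V

In the reaction as written, H+(aq) is reduced (cathode) and Mn2+(aq) is produced by oxidation at the anode.
E°cell = E°(cathode) − E°(anode) = +0.00 − (−1.18) = +1.18 V.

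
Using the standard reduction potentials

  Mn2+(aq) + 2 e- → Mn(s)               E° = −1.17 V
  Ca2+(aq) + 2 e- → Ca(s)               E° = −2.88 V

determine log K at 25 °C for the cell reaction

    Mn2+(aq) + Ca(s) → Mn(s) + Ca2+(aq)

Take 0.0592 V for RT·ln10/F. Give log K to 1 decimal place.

The Mn²⁺/Mn couple is reduced (cathode); E°cell = −1.17 − (−2.88) = +1.71 V with n = 2.
At equilibrium E = 0, so log K = nE°cell / 0.0592 = (2)(+1.71) / 0.0592 = 57.8.

log K = 57.8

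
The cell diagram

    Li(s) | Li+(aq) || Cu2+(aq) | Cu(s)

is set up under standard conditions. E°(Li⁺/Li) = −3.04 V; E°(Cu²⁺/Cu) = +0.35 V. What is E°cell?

+3.39 V

By convention the left-hand electrode in cell notation is the anode (oxidation) and the right-hand electrode is the cathode (reduction).
E°cell = E°(right) − E°(left) = +0.35 − (−3.04) = +3.39 V.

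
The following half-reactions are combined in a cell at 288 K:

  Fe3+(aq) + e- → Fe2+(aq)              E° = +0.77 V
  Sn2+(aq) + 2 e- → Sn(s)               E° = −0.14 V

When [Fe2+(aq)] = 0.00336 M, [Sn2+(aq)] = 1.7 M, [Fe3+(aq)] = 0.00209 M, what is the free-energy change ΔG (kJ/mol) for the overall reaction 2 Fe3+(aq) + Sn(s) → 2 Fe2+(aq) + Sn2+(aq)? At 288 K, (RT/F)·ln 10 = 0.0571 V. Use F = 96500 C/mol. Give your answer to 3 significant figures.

−172 kJ/mol

E°cell = +0.77 − (−0.14) = +0.91 V; the balanced reaction transfers n = 2 electrons.
The reaction quotient is ([Fe2+(aq)]^2·[Sn2+(aq)]) / [Fe3+(aq)]^2 = 4.39; by Nernst, E = +0.91 − (0.0571/2)(0.643) = +0.8916 V.
ΔG = −nFE = −(2)(96500)(+0.8916) J/mol = −172 kJ/mol.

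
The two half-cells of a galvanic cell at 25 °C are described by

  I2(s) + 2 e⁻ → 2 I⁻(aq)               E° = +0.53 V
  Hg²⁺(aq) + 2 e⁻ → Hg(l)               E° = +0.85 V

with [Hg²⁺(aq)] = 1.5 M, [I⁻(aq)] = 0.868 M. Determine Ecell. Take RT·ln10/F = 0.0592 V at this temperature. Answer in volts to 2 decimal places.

+0.32 V

Hg²⁺/Hg is reduced (cathode, E° = +0.85 V) and I₂/I⁻ is oxidized (anode).
E°cell = +0.85 − (+0.53) = +0.32 V, with n = 2 electrons transferred.
Balancing gives Hg²⁺(aq) + 2 I⁻(aq) → Hg(l) + I2(s); hence Q = 1 / ([Hg²⁺(aq)]·[I⁻(aq)]^2) = 0.885 (log Q = −0.053).
By the Nernst equation, E = +0.32 − (0.0592/2)·(−0.053) = +0.32 V.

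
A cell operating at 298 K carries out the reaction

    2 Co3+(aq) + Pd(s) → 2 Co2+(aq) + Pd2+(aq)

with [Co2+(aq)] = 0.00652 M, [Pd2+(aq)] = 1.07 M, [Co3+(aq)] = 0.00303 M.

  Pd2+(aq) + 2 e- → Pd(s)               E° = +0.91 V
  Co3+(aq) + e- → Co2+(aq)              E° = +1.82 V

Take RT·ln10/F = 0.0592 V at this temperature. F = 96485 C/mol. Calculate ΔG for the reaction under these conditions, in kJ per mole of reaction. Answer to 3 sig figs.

−172 kJ/mol

With Co³⁺/Co²⁺ reduced at the cathode, E°cell = +1.82 − (+0.91) = +0.91 V and n = 2.
The reaction quotient is ([Co2+(aq)]^2·[Pd2+(aq)]) / [Co3+(aq)]^2 = 4.95; by Nernst, E = +0.91 − (0.0592/2)(0.695) = +0.8894 V.
Then ΔG = −nFE = −2 × 96485 × +0.8894 J/mol = −172 kJ/mol.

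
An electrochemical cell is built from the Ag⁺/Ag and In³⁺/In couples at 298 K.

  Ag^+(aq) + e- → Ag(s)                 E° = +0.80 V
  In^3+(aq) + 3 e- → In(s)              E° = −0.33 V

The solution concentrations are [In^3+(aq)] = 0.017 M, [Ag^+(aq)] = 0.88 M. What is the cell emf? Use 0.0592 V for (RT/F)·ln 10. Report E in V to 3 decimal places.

Since E°(Ag⁺/Ag) > E°(In³⁺/In), Ag⁺/Ag serves as the cathode.
E°cell = +0.80 − (−0.33) = +1.13 V, with n = 3 electrons transferred.
Balancing gives 3 Ag^+(aq) + In(s) → 3 Ag(s) + In^3+(aq); hence Q = [In^3+(aq)] / [Ag^+(aq)]^3 = 0.0249 (log Q = −1.603).
By the Nernst equation, E = +1.13 − (0.0592/3)·(−1.603) = +1.162 V.

+1.162 V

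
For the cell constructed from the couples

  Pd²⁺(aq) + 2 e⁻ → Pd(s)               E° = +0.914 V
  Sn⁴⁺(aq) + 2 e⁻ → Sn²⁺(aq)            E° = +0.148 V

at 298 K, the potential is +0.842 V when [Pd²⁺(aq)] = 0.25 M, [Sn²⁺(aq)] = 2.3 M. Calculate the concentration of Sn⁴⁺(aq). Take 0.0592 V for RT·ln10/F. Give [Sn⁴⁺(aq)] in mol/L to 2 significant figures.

The Pd²⁺/Pd couple has the larger reduction potential, so it is the cathode: E°cell = +0.914 − (+0.148) = +0.766 V and n = 2.
From the Nernst equation, log Q = n(E° − E)/0.0592 = 2·(+0.766 − (+0.842))/0.0592 = −2.568.
For Pd²⁺(aq) + Sn²⁺(aq) → Pd(s) + Sn⁴⁺(aq), the reaction quotient is Q = [Sn⁴⁺(aq)] / ([Pd²⁺(aq)]·[Sn²⁺(aq)]).
Substituting the known concentrations and solving, log [Sn⁴⁺(aq)] = −2.808 and [Sn⁴⁺(aq)] = 0.0016 M.

0.0016 M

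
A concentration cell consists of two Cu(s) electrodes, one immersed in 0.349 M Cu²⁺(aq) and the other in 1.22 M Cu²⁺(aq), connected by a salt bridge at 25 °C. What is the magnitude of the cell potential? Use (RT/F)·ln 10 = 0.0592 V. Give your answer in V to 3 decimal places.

0.016 V

For a concentration cell E°cell = 0, since both electrodes use the same couple.
The compartment with the higher Cu²⁺(aq) concentration (1.22 M) acts as the cathode; ions are reduced there and produced at the dilute (0.349 M) anode.
With n = 2, Ecell = −(0.0592/2)·log([dilute]/[conc]) = −(0.0592/2)·log(0.349/1.22) = +0.016 V.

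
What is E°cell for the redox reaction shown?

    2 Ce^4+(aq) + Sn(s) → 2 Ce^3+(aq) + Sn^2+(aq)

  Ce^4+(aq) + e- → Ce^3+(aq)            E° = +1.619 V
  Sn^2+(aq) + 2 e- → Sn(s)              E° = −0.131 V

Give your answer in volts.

In the reaction as written, Ce^4+(aq) is reduced (cathode) and Sn^2+(aq) is produced by oxidation at the anode.
E°cell = E°(cathode) − E°(anode) = +1.619 − (−0.131) = +1.750 V.
The positive value indicates the reaction is spontaneous as written.

+1.750 V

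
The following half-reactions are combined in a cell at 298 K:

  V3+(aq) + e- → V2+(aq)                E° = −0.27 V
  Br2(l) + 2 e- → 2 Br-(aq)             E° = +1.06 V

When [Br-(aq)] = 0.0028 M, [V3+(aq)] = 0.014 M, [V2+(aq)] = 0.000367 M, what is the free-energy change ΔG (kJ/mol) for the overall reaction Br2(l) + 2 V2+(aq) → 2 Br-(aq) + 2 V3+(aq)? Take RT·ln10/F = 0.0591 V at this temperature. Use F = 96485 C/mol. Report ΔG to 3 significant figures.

−268 kJ/mol

The standard cell potential is +1.06 − (−0.27) = +1.33 V, with n = 2 electrons in the balanced equation.
Here Q = ([Br-(aq)]^2·[V3+(aq)]^2) / [V2+(aq)]^2 = 0.0114 (log Q = −1.943), giving E = +1.33 − (0.0591/2)·(−1.943) = +1.3874 V.
Then ΔG = −nFE = −2 × 96485 × +1.3874 J/mol = −268 kJ/mol.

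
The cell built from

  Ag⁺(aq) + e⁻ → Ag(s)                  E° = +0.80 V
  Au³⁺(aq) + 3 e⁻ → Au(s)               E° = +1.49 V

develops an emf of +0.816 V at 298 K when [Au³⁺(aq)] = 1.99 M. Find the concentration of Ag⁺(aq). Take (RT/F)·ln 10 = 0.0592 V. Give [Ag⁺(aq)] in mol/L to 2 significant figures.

0.0094 M

With Au³⁺/Au at the cathode and Ag⁺/Ag at the anode, E°cell = +1.49 − (+0.80) = +0.69 V (n = 3).
Since E = E° − (0.0592/n)·log Q, log Q = n(E° − E)/0.0592 = −6.385.
Balancing electrons gives Au³⁺(aq) + 3 Ag(s) → Au(s) + 3 Ag⁺(aq); thus Q = [Ag⁺(aq)]^3 / [Au³⁺(aq)].
Isolating [Ag⁺(aq)] in Q = 10^{−6.385} yields log [Ag⁺(aq)] = −2.029, i.e. 0.0094 M.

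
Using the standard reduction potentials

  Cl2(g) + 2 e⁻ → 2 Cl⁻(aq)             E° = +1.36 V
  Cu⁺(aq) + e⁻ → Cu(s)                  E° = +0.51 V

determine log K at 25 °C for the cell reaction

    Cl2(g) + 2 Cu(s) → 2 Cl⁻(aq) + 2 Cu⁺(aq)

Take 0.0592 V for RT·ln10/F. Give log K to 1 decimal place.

log K = 28.7

The Cl₂/Cl⁻ couple is reduced (cathode); E°cell = +1.36 − (+0.51) = +0.85 V with n = 2.
At equilibrium E = 0, so log K = nE°cell / 0.0592 = (2)(+0.85) / 0.0592 = 28.7.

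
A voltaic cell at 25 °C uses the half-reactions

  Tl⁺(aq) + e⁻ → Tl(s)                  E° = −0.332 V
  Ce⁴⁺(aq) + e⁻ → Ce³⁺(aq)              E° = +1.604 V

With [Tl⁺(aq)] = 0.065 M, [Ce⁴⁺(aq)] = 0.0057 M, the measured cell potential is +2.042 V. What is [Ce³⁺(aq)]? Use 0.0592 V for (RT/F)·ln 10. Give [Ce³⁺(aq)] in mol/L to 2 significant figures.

With Ce⁴⁺/Ce³⁺ at the cathode and Tl⁺/Tl at the anode, E°cell = +1.604 − (−0.332) = +1.936 V (n = 1).
Since E = E° − (0.0592/n)·log Q, log Q = n(E° − E)/0.0592 = −1.791.
For Ce⁴⁺(aq) + Tl(s) → Ce³⁺(aq) + Tl⁺(aq), the reaction quotient is Q = ([Ce³⁺(aq)]·[Tl⁺(aq)]) / [Ce⁴⁺(aq)].
Substituting the known concentrations and solving, log [Ce³⁺(aq)] = −2.848 and [Ce³⁺(aq)] = 0.0014 M.

0.0014 M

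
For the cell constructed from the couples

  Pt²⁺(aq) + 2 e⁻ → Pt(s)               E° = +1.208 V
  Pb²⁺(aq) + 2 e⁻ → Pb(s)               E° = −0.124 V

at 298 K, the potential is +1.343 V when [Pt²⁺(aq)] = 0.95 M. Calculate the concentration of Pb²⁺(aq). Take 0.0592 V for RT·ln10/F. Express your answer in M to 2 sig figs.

0.40 M

The Pt²⁺/Pt couple has the larger reduction potential, so it is the cathode: E°cell = +1.208 − (−0.124) = +1.332 V and n = 2.
Since E = E° − (0.0592/n)·log Q, log Q = n(E° − E)/0.0592 = −0.372.
For Pt²⁺(aq) + Pb(s) → Pt(s) + Pb²⁺(aq), the reaction quotient is Q = [Pb²⁺(aq)] / [Pt²⁺(aq)].
Isolating [Pb²⁺(aq)] in Q = 10^{−0.372} yields log [Pb²⁺(aq)] = −0.394, i.e. 0.40 M.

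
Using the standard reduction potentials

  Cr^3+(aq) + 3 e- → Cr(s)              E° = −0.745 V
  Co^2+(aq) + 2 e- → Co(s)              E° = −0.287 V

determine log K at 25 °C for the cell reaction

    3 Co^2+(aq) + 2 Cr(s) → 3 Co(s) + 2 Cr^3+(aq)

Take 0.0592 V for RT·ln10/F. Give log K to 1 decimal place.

log K = 46.4

The Co²⁺/Co couple is reduced (cathode); E°cell = −0.287 − (−0.745) = +0.458 V with n = 6.
At equilibrium E = 0, so log K = nE°cell / 0.0592 = (6)(+0.458) / 0.0592 = 46.4.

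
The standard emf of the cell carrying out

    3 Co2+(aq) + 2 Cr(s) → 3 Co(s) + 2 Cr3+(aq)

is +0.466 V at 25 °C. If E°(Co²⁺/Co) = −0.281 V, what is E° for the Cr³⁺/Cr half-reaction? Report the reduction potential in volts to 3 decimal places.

In the reaction as written the Co²⁺/Co couple is reduced (cathode) and Cr³⁺/Cr is oxidized (anode), so E°cell = E°(Co²⁺/Co) − E°(Cr³⁺/Cr).
E°(Cr³⁺/Cr) = E°(cathode) − E°cell = −0.281 − (+0.466) = −0.747 V.

−0.747 V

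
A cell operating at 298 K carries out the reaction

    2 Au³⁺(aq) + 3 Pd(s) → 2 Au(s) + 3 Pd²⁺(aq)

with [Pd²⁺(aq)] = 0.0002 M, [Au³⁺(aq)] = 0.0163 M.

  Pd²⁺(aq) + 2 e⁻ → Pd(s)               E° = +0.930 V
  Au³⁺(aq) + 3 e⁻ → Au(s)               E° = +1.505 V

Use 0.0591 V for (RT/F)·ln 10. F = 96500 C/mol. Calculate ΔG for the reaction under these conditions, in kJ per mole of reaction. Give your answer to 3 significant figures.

−376 kJ/mol

The standard cell potential is +1.505 − (+0.930) = +0.575 V, with n = 6 electrons in the balanced equation.
Q = [Pd²⁺(aq)]^3 / [Au³⁺(aq)]^2 = 3.01×10^−8, so log Q = −7.521 and E = +0.575 − (0.0591/6)(−7.521) = +0.6491 V.
Then ΔG = −nFE = −6 × 96500 × +0.6491 J/mol = −376 kJ/mol.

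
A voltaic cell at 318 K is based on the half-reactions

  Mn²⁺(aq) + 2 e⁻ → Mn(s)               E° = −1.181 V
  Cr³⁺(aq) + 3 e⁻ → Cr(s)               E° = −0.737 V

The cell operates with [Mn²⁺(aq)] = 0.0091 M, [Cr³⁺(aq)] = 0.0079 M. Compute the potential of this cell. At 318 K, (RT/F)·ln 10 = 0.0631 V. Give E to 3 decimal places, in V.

The Cr³⁺/Cr couple has the more positive E°, so it is the cathode; Mn²⁺/Mn is the anode.
The standard potential is −0.737 − (−1.181) = +0.444 V and the balanced reaction transfers n = 6 electrons.
For the overall reaction 2 Cr³⁺(aq) + 3 Mn(s) → 2 Cr(s) + 3 Mn²⁺(aq), Q = [Mn²⁺(aq)]^3 / [Cr³⁺(aq)]^2 = 0.0121, giving log Q = −1.918.
Applying E = E° − (RT ln10/nF)·log Q gives +0.444 − (0.0631/6)(−1.918) = +0.464 V.

+0.464 V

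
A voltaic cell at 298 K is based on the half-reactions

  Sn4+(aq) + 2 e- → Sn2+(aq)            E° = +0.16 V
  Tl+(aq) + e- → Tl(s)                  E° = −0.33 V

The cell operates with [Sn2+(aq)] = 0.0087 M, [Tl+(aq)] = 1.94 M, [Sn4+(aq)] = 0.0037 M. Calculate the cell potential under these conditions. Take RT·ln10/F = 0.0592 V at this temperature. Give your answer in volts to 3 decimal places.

+0.462 V

Since E°(Sn⁴⁺/Sn²⁺) > E°(Tl⁺/Tl), Sn⁴⁺/Sn²⁺ serves as the cathode.
The standard potential is +0.16 − (−0.33) = +0.49 V and the balanced reaction transfers n = 2 electrons.
For the overall reaction Sn4+(aq) + 2 Tl(s) → Sn2+(aq) + 2 Tl+(aq), Q = ([Sn2+(aq)]·[Tl+(aq)]^2) / [Sn4+(aq)] = 8.85, giving log Q = 0.947.
Applying E = E° − (RT ln10/nF)·log Q gives +0.49 − (0.0592/2)(0.947) = +0.462 V.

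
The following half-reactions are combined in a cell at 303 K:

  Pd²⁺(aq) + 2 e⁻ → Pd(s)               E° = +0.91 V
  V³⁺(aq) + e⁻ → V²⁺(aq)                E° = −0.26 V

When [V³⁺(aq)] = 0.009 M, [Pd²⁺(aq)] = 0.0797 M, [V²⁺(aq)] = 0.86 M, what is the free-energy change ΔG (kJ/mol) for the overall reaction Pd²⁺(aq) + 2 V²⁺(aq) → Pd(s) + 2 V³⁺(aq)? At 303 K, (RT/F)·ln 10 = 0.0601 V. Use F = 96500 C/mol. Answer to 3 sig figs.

−242 kJ/mol

With Pd²⁺/Pd reduced at the cathode, E°cell = +0.91 − (−0.26) = +1.17 V and n = 2.
The reaction quotient is [V³⁺(aq)]^2 / ([Pd²⁺(aq)]·[V²⁺(aq)]^2) = 0.00137; by Nernst, E = +1.17 − (0.0601/2)(−2.862) = +1.2560 V.
ΔG = −nFE = −(2)(96500)(+1.2560) J/mol = −242 kJ/mol.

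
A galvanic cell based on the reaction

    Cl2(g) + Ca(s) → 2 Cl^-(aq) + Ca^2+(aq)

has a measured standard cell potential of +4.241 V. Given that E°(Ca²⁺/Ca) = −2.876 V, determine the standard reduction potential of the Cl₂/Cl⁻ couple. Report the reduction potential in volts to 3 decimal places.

In the reaction as written the Cl₂/Cl⁻ couple is reduced (cathode) and Ca²⁺/Ca is oxidized (anode), so E°cell = E°(Cl₂/Cl⁻) − E°(Ca²⁺/Ca).
E°(Cl₂/Cl⁻) = E°cell + E°(anode) = +4.241 + (−2.876) = +1.365 V.

+1.365 V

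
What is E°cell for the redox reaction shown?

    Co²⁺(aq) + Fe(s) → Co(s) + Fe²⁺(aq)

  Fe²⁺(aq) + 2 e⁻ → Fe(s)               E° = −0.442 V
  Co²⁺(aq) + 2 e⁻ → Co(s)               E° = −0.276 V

In the reaction as written, Co²⁺(aq) is reduced (cathode) and Fe²⁺(aq) is produced by oxidation at the anode.
E°cell = E°(cathode) − E°(anode) = −0.276 − (−0.442) = +0.166 V.
The positive value indicates the reaction is spontaneous as written.

+0.166 V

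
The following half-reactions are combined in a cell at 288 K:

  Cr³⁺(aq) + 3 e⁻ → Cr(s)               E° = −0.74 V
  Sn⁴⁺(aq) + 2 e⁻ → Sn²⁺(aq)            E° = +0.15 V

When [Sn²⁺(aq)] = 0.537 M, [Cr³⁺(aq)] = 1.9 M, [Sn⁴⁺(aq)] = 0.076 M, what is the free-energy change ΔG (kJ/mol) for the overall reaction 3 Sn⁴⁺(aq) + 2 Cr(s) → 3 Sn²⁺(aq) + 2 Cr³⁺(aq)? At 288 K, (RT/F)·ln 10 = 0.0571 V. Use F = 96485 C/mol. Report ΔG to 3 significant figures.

E°cell = +0.15 − (−0.74) = +0.89 V; the balanced reaction transfers n = 6 electrons.
Here Q = ([Sn²⁺(aq)]^3·[Cr³⁺(aq)]^2) / [Sn⁴⁺(aq)]^3 = 1.27×10^3 (log Q = 3.105), giving E = +0.89 − (0.0571/6)·(3.105) = +0.8605 V.
ΔG = −nFE = −(6)(96485)(+0.8605) J/mol = −498 kJ/mol.

−498 kJ/mol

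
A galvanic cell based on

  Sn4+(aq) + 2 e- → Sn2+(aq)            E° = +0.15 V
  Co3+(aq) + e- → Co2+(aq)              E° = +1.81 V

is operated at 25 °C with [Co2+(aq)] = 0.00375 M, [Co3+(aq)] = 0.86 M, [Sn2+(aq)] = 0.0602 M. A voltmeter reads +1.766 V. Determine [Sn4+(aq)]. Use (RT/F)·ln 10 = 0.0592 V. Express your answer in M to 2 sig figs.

0.83 M

The Co³⁺/Co²⁺ couple has the larger reduction potential, so it is the cathode: E°cell = +1.81 − (+0.15) = +1.66 V and n = 2.
From the Nernst equation, log Q = n(E° − E)/0.0592 = 2·(+1.66 − (+1.766))/0.0592 = −3.581.
The balanced reaction is 2 Co3+(aq) + Sn2+(aq) → 2 Co2+(aq) + Sn4+(aq), so Q = ([Co2+(aq)]^2·[Sn4+(aq)]) / ([Co3+(aq)]^2·[Sn2+(aq)]).
Isolating [Sn4+(aq)] in Q = 10^{−3.581} yields log [Sn4+(aq)] = −0.080, i.e. 0.83 M.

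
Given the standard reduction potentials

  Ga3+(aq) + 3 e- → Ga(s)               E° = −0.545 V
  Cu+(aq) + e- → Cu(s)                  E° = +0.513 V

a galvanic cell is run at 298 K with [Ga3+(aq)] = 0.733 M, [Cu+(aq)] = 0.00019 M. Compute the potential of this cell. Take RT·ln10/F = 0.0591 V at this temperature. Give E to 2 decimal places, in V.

Since E°(Cu⁺/Cu) > E°(Ga³⁺/Ga), Cu⁺/Cu serves as the cathode.
E°cell = +0.513 − (−0.545) = +1.058 V, with n = 3 electrons transferred.
For the overall reaction 3 Cu+(aq) + Ga(s) → 3 Cu(s) + Ga3+(aq), Q = [Ga3+(aq)] / [Cu+(aq)]^3 = 1.07×10^11, giving log Q = 11.029.
Applying E = E° − (RT ln10/nF)·log Q gives +1.058 − (0.0591/3)(11.029) = +0.84 V.

+0.84 V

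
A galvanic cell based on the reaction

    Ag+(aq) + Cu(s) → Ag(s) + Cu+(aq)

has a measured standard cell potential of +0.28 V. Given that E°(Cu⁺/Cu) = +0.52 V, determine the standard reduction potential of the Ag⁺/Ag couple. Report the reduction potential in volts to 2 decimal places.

In the reaction as written the Ag⁺/Ag couple is reduced (cathode) and Cu⁺/Cu is oxidized (anode), so E°cell = E°(Ag⁺/Ag) − E°(Cu⁺/Cu).
E°(Ag⁺/Ag) = E°cell + E°(anode) = +0.28 + (+0.52) = +0.80 V.

+0.80 V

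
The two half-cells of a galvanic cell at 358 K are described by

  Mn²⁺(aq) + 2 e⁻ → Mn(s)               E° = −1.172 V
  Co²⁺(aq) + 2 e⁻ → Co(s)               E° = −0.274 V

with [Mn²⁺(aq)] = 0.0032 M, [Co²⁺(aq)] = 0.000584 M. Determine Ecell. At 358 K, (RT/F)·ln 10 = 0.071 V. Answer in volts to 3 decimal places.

The Co²⁺/Co couple has the more positive E°, so it is the cathode; Mn²⁺/Mn is the anode.
E°cell = E°cat − E°an = −0.274 − (−1.172) = +0.898 V; n = 2.
For the overall reaction Co²⁺(aq) + Mn(s) → Co(s) + Mn²⁺(aq), Q = [Mn²⁺(aq)] / [Co²⁺(aq)] = 5.48, giving log Q = 0.739.
By the Nernst equation, E = +0.898 − (0.071/2)·(0.739) = +0.872 V.

+0.872 V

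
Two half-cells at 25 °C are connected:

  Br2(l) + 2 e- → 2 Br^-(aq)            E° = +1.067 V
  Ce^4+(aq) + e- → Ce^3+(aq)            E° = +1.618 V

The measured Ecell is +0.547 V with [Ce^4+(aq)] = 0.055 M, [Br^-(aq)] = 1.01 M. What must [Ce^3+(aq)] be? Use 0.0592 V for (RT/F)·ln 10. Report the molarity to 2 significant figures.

Ce⁴⁺/Ce³⁺ is the cathode (higher E°); E°cell = +1.618 − (+1.067) = +0.551 V with n = 2.
From the Nernst equation, log Q = n(E° − E)/0.0592 = 2·(+0.551 − (+0.547))/0.0592 = 0.135.
Balancing electrons gives 2 Ce^4+(aq) + 2 Br^-(aq) → 2 Ce^3+(aq) + Br2(l); thus Q = [Ce^3+(aq)]^2 / ([Ce^4+(aq)]^2·[Br^-(aq)]^2).
Solving for the unknown gives log [Ce^3+(aq)] = −1.188, so [Ce^3+(aq)] ≈ 0.065 M.

0.065 M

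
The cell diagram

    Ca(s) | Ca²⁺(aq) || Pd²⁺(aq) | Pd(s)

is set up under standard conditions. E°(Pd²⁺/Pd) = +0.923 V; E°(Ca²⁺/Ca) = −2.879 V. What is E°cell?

+3.802 V

By convention the left-hand electrode in cell notation is the anode (oxidation) and the right-hand electrode is the cathode (reduction).
E°cell = E°(right) − E°(left) = +0.923 − (−2.879) = +3.802 V.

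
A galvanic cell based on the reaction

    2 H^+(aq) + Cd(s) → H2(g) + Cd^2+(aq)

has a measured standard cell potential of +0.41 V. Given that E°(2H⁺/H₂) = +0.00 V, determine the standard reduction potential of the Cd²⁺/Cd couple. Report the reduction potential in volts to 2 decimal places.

−0.41 V

In the reaction as written the 2H⁺/H₂ couple is reduced (cathode) and Cd²⁺/Cd is oxidized (anode), so E°cell = E°(2H⁺/H₂) − E°(Cd²⁺/Cd).
E°(Cd²⁺/Cd) = E°(cathode) − E°cell = +0.00 − (+0.41) = −0.41 V.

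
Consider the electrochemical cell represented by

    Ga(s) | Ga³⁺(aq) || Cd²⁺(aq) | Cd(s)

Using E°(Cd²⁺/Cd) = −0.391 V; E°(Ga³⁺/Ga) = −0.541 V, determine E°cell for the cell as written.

+0.150 V

By convention the left-hand electrode in cell notation is the anode (oxidation) and the right-hand electrode is the cathode (reduction).
E°cell = E°(right) − E°(left) = −0.391 − (−0.541) = +0.150 V.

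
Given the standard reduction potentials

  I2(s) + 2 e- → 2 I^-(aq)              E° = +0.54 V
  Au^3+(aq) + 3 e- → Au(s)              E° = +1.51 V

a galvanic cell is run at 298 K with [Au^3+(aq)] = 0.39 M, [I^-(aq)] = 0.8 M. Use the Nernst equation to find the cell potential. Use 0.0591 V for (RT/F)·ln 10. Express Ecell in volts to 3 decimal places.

The Au³⁺/Au couple has the more positive E°, so it is the cathode; I₂/I⁻ is the anode.
E°cell = +1.51 − (+0.54) = +0.97 V, with n = 6 electrons transferred.
The balanced reaction is 2 Au^3+(aq) + 6 I^-(aq) → 2 Au(s) + 3 I2(s), so Q = 1 / ([Au^3+(aq)]^2·[I^-(aq)]^6) = 25.1 and log Q = 1.399.
By the Nernst equation, E = +0.97 − (0.0591/6)·(1.399) = +0.956 V.

+0.956 V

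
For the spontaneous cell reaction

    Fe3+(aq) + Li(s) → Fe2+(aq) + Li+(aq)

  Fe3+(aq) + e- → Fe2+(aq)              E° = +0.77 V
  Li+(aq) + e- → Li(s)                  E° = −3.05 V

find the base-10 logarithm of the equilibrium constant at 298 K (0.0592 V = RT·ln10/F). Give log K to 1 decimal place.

The Fe³⁺/Fe²⁺ couple is reduced (cathode); E°cell = +0.77 − (−3.05) = +3.82 V with n = 1.
At equilibrium E = 0, so log K = nE°cell / 0.0592 = (1)(+3.82) / 0.0592 = 64.5.

log K = 64.5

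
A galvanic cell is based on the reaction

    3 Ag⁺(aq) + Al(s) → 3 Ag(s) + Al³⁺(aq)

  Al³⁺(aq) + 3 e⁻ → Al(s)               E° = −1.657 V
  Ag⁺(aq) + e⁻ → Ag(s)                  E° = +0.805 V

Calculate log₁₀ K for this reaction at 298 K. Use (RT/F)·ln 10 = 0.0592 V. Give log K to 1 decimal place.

log K = 124.8

The Ag⁺/Ag couple is reduced (cathode); E°cell = +0.805 − (−1.657) = +2.462 V with n = 3.
At equilibrium E = 0, so log K = nE°cell / 0.0592 = (3)(+2.462) / 0.0592 = 124.8.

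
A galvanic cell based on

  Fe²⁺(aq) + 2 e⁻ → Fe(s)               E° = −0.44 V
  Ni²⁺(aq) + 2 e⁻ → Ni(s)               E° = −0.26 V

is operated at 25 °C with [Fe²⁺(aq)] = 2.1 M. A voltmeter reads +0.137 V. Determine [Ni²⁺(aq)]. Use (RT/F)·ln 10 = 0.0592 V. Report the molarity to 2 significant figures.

The Ni²⁺/Ni couple has the larger reduction potential, so it is the cathode: E°cell = −0.26 − (−0.44) = +0.18 V and n = 2.
Rearranging E = E° − (0.0592/n)·log Q gives log Q = 2(+0.18 − (+0.137))/0.0592 = 1.453.
The balanced reaction is Ni²⁺(aq) + Fe(s) → Ni(s) + Fe²⁺(aq), so Q = [Fe²⁺(aq)] / [Ni²⁺(aq)].
Substituting the known concentrations and solving, log [Ni²⁺(aq)] = −1.131 and [Ni²⁺(aq)] = 0.074 M.

0.074 M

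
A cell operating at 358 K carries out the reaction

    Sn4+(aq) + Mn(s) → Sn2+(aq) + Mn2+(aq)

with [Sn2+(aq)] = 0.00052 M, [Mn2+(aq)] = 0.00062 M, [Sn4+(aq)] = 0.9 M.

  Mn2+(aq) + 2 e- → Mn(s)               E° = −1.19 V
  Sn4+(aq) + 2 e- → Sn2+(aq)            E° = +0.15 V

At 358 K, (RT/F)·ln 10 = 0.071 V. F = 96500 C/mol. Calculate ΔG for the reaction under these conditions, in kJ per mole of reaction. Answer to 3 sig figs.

E°cell = +0.15 − (−1.19) = +1.34 V; the balanced reaction transfers n = 2 electrons.
The reaction quotient is ([Sn2+(aq)]·[Mn2+(aq)]) / [Sn4+(aq)] = 3.58×10^−7; by Nernst, E = +1.34 − (0.071/2)(−6.446) = +1.5688 V.
Finally ΔG = −nFE = −(2)(96500 C/mol)(+1.5688 V) = −303 kJ/mol.

−303 kJ/mol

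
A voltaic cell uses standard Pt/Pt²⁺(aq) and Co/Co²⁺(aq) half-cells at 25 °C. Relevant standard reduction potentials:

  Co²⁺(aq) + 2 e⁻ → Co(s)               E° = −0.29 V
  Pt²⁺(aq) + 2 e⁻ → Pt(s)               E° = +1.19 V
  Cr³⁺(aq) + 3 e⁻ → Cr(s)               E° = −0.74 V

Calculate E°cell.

+1.48 V

Of the two couples in this cell, the one with the more positive reduction potential is reduced at the cathode: here that is Pt²⁺/Pt (+1.19 V); Co²⁺/Co (−0.29 V) is the anode.
E°cell = E°(cathode) − E°(anode) = +1.19 − (−0.29) = +1.48 V.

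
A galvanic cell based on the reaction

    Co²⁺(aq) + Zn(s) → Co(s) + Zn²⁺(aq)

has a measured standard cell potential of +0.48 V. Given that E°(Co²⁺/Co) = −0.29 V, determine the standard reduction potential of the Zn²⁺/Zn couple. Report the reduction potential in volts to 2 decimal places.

In the reaction as written the Co²⁺/Co couple is reduced (cathode) and Zn²⁺/Zn is oxidized (anode), so E°cell = E°(Co²⁺/Co) − E°(Zn²⁺/Zn).
E°(Zn²⁺/Zn) = E°(cathode) − E°cell = −0.29 − (+0.48) = −0.77 V.

−0.77 V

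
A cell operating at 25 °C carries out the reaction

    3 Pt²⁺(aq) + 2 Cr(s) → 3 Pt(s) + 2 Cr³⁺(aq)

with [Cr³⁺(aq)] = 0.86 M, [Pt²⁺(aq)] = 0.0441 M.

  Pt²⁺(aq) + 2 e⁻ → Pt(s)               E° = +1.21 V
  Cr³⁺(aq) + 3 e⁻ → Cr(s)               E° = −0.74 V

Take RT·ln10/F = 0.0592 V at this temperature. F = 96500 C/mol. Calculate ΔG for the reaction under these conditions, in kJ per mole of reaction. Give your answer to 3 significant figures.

E°cell = +1.21 − (−0.74) = +1.95 V; the balanced reaction transfers n = 6 electrons.
Here Q = [Cr³⁺(aq)]^2 / [Pt²⁺(aq)]^3 = 8.62×10^3 (log Q = 3.936), giving E = +1.95 − (0.0592/6)·(3.936) = +1.9112 V.
Then ΔG = −nFE = −6 × 96500 × +1.9112 J/mol = −1110 kJ/mol.

−1110 kJ/mol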